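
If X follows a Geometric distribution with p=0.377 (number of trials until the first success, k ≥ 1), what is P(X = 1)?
0.377000

We have X ~ Geometric(p=0.377) (number of trials until the first success, k ≥ 1).

For a Geometric distribution, the PMF gives us the probability of each outcome.

Using the PMF formula:
P(X = 1) = 0.377000

Rounded to 4 decimal places: 0.3770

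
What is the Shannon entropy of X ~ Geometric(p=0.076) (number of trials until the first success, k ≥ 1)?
3.5380 nats

We have X ~ Geometric(p=0.076) (number of trials until the first success, k ≥ 1).

The Shannon entropy measures the uncertainty or information content of the distribution.

For a Geometric distribution with p=0.076 (number of trials until the first success, k ≥ 1):
H(X) = 3.5380 nats

(In bits, this would be 5.1043 bits.)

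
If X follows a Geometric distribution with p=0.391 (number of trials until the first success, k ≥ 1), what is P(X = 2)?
0.238119

We have X ~ Geometric(p=0.391) (number of trials until the first success, k ≥ 1).

For a Geometric distribution, the PMF gives us the probability of each outcome.

Using the PMF formula:
P(X = 2) = 0.238119

Rounded to 4 decimal places: 0.2381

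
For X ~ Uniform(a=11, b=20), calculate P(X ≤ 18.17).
0.796667

We have X ~ Uniform(a=11, b=20).

The CDF gives us P(X ≤ k).

Using the CDF:
P(X ≤ 18.17) = 0.796667

This means there's approximately a 79.7% chance that X is at most 18.17.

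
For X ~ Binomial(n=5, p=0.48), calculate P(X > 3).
0.163499

We have X ~ Binomial(n=5, p=0.48).

P(X > 3) = 1 - P(X ≤ 3)
                = 1 - F(3)
                = 1 - 0.836501
                = 0.163499

So there's approximately a 16.3% chance that X exceeds 3.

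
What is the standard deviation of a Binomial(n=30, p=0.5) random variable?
2.7386

We have X ~ Binomial(n=30, p=0.5).

For a Binomial distribution with n=30, p=0.5:
σ = √Var(X) = 2.7386

The standard deviation is the square root of the variance.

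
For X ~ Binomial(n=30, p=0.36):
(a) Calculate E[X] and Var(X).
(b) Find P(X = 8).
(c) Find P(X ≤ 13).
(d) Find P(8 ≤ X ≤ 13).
(a) E[X] = 10.8000, Var(X) = 6.9120
(b) P(X = 8) = 0.089898
(c) P(X ≤ 13) = 0.847706
(d) P(8 ≤ X ≤ 13) = 0.745444

We have X ~ Binomial(n=30, p=0.36).

(a) Moments:
E[X] = 10.8000
Var(X) = 6.9120
σ = √Var(X) = 2.6291

(b) Point probability using PMF:
P(X = 8) = 0.089898

(c) Cumulative probability using CDF:
P(X ≤ 13) = F(13) = 0.847706

(d) Range probability:
P(8 ≤ X ≤ 13) = P(X ≤ 13) - P(X ≤ 7)
                   = F(13) - F(7)
                   = 0.847706 - 0.102262
                   = 0.745444

This means approximately 74.5% of outcomes fall in the interval [8, 13].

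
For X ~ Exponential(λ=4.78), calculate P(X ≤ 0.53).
0.920611

We have X ~ Exponential(λ=4.78).

The CDF gives us P(X ≤ k).

Using the CDF:
P(X ≤ 0.53) = 0.920611

This means there's approximately a 92.1% chance that X is at most 0.53.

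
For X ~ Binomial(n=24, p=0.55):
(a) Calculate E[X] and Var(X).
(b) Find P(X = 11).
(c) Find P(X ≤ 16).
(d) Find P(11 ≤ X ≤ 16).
(a) E[X] = 13.2000, Var(X) = 5.9400
(b) P(X = 11) = 0.107900
(c) P(X ≤ 16) = 0.913707
(d) P(11 ≤ X ≤ 16) = 0.779573

We have X ~ Binomial(n=24, p=0.55).

(a) Moments:
E[X] = 13.2000
Var(X) = 5.9400
σ = √Var(X) = 2.4372

(b) Point probability using PMF:
P(X = 11) = 0.107900

(c) Cumulative probability using CDF:
P(X ≤ 16) = F(16) = 0.913707

(d) Range probability:
P(11 ≤ X ≤ 16) = P(X ≤ 16) - P(X ≤ 10)
                   = F(16) - F(10)
                   = 0.913707 - 0.134133
                   = 0.779573

This means approximately 78.0% of outcomes fall in the interval [11, 16].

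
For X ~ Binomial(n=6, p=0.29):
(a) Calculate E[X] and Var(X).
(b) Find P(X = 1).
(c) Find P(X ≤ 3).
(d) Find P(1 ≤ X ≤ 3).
(a) E[X] = 1.7400, Var(X) = 1.2354
(b) P(X = 1) = 0.313936
(c) P(X ≤ 3) = 0.937186
(d) P(1 ≤ X ≤ 3) = 0.809086

We have X ~ Binomial(n=6, p=0.29).

(a) Moments:
E[X] = 1.7400
Var(X) = 1.2354
σ = √Var(X) = 1.1115

(b) Point probability using PMF:
P(X = 1) = 0.313936

(c) Cumulative probability using CDF:
P(X ≤ 3) = F(3) = 0.937186

(d) Range probability:
P(1 ≤ X ≤ 3) = P(X ≤ 3) - P(X ≤ 0)
                   = F(3) - F(0)
                   = 0.937186 - 0.128100
                   = 0.809086

This means approximately 80.9% of outcomes fall in the interval [1, 3].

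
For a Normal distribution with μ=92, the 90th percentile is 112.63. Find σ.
σ = 16.0977

For X ~ Normal(μ, σ), the p-th percentile satisfies x = μ + z_p × σ,
where z_p = Φ⁻¹(p) is the standard normal quantile.

Step 1: z_{0.9} = Φ⁻¹(0.9) = 1.2816

Step 2: Solve for σ:
112.63 = 92 + 1.2816 × σ
σ = (112.63 - 92) / 1.2816
σ = 20.63 / 1.2816
σ = 16.0977

Verification: μ + z × σ = 92 + 1.2816 × 16.0977 = 112.63 ✓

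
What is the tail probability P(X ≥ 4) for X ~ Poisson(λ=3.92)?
0.550746

We have X ~ Poisson(λ=3.92).

For discrete distributions, P(X ≥ 4) = 1 - P(X ≤ 3).

P(X ≤ 3) = 0.449254
P(X ≥ 4) = 1 - 0.449254 = 0.550746

So there's approximately a 55.1% chance that X is at least 4.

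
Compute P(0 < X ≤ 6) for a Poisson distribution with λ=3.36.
0.910232

We have X ~ Poisson(λ=3.36).

To find P(0 < X ≤ 6), we use:
P(0 < X ≤ 6) = P(X ≤ 6) - P(X ≤ 0)
                 = F(6) - F(0)
                 = 0.944967 - 0.034735
                 = 0.910232

So there's approximately a 91.0% chance that X falls in this range.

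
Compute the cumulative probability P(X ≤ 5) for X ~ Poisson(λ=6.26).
0.404871

We have X ~ Poisson(λ=6.26).

The CDF gives us P(X ≤ k).

Using the CDF:
P(X ≤ 5) = 0.404871

This means there's approximately a 40.5% chance that X is at most 5.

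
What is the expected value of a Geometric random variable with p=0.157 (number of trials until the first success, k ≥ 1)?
6.3694

We have X ~ Geometric(p=0.157) (number of trials until the first success, k ≥ 1).

For a Geometric distribution with p=0.157 (number of trials until the first success, k ≥ 1):
E[X] = 6.3694

This is the expected (average) value of X.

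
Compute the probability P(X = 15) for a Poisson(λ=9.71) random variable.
0.029839

We have X ~ Poisson(λ=9.71).

For a Poisson distribution, the PMF gives us the probability of each outcome.

Using the PMF formula:
P(X = 15) = 0.029839

Rounded to 4 decimal places: 0.0298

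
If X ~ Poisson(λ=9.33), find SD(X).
3.0545

We have X ~ Poisson(λ=9.33).

For a Poisson distribution with λ=9.33:
σ = √Var(X) = 3.0545

The standard deviation is the square root of the variance.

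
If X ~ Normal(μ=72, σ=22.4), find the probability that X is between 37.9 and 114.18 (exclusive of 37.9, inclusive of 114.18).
0.906188

We have X ~ Normal(μ=72, σ=22.4).

To find P(37.9 < X ≤ 114.18), we use:
P(37.9 < X ≤ 114.18) = P(X ≤ 114.18) - P(X ≤ 37.9)
                 = F(114.18) - F(37.9)
                 = 0.970152 - 0.063964
                 = 0.906188

So there's approximately a 90.6% chance that X falls in this range.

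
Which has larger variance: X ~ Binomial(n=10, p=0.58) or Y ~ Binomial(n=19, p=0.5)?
Y has larger variance (4.7500 > 2.4360)

Compute the variance for each distribution:

X ~ Binomial(n=10, p=0.58):
Var(X) = 2.4360

Y ~ Binomial(n=19, p=0.5):
Var(Y) = 4.7500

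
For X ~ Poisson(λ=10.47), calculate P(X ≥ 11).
0.475551

We have X ~ Poisson(λ=10.47).

For discrete distributions, P(X ≥ 11) = 1 - P(X ≤ 10).

P(X ≤ 10) = 0.524449
P(X ≥ 11) = 1 - 0.524449 = 0.475551

So there's approximately a 47.6% chance that X is at least 11.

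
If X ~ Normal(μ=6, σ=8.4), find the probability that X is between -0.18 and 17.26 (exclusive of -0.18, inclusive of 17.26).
0.679002

We have X ~ Normal(μ=6, σ=8.4).

To find P(-0.18 < X ≤ 17.26), we use:
P(-0.18 < X ≤ 17.26) = P(X ≤ 17.26) - P(X ≤ -0.18)
                 = F(17.26) - F(-0.18)
                 = 0.909955 - 0.230952
                 = 0.679002

So there's approximately a 67.9% chance that X falls in this range.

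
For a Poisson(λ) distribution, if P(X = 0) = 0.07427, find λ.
λ = 2.6000

For a Poisson(λ) distribution, the PMF at 0 is:
P(X = 0) = λ^0 e^(-λ) / 0! = e^(-λ)

Given P(X = 0) = 0.07427:
e^(-λ) = 0.07427
-λ = ln(0.07427)
λ = -ln(0.07427) = 2.6000

Verification: e^(-2.6000) = 0.07427 ✓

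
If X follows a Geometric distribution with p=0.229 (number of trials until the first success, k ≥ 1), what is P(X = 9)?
0.028594

We have X ~ Geometric(p=0.229) (number of trials until the first success, k ≥ 1).

For a Geometric distribution, the PMF gives us the probability of each outcome.

Using the PMF formula:
P(X = 9) = 0.028594

Rounded to 4 decimal places: 0.0286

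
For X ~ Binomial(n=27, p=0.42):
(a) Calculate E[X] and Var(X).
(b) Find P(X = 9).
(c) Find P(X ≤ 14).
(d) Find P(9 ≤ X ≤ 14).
(a) E[X] = 11.3400, Var(X) = 6.5772
(b) P(X = 9) = 0.105154
(c) P(X ≤ 14) = 0.890435
(d) P(9 ≤ X ≤ 14) = 0.757061

We have X ~ Binomial(n=27, p=0.42).

(a) Moments:
E[X] = 11.3400
Var(X) = 6.5772
σ = √Var(X) = 2.5646

(b) Point probability using PMF:
P(X = 9) = 0.105154

(c) Cumulative probability using CDF:
P(X ≤ 14) = F(14) = 0.890435

(d) Range probability:
P(9 ≤ X ≤ 14) = P(X ≤ 14) - P(X ≤ 8)
                   = F(14) - F(8)
                   = 0.890435 - 0.133374
                   = 0.757061

This means approximately 75.7% of outcomes fall in the interval [9, 14].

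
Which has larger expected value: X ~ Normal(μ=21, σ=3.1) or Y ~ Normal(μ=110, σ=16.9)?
Y has larger mean (110.0000 > 21.0000)

Compute the expected value for each distribution:

X ~ Normal(μ=21, σ=3.1):
E[X] = 21.0000

Y ~ Normal(μ=110, σ=16.9):
E[Y] = 110.0000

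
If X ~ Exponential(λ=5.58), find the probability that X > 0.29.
0.198255

We have X ~ Exponential(λ=5.58).

P(X > 0.29) = 1 - P(X ≤ 0.29)
                = 1 - F(0.29)
                = 1 - 0.801745
                = 0.198255

So there's approximately a 19.8% chance that X exceeds 0.29.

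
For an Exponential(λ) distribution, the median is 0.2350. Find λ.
λ = 2.9496

For X ~ Exponential(λ), the CDF is F(x) = 1 - e^(-λx).
The median m satisfies F(m) = 0.5:
1 - e^(-λm) = 0.5
e^(-λm) = 0.5
λm = ln(2)
m = ln(2) / λ

Given m = 0.2350:
λ = ln(2) / 0.2350 = 0.693147 / 0.2350 = 2.9496

Verification: ln(2) / 2.9496 = 0.2350 ✓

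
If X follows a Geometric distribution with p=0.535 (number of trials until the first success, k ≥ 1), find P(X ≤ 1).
0.535000

We have X ~ Geometric(p=0.535) (number of trials until the first success, k ≥ 1).

The CDF gives us P(X ≤ k).

Using the CDF:
P(X ≤ 1) = 0.535000

This means there's approximately a 53.5% chance that X is at most 1.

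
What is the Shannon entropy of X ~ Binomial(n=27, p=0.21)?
2.1613 nats

We have X ~ Binomial(n=27, p=0.21).

The Shannon entropy measures the uncertainty or information content of the distribution.

For a Binomial distribution with n=27, p=0.21:
H(X) = 2.1613 nats

(In bits, this would be 3.1181 bits.)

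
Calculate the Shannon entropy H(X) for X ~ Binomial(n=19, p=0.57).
2.1875 nats

We have X ~ Binomial(n=19, p=0.57).

The Shannon entropy measures the uncertainty or information content of the distribution.

For a Binomial distribution with n=19, p=0.57:
H(X) = 2.1875 nats

(In bits, this would be 3.1558 bits.)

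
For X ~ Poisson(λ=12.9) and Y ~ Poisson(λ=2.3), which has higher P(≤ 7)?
Y has higher probability (P(Y ≤ 7) = 0.9974 > P(X ≤ 7) = 0.0569)

Compute P(≤ 7) for each distribution:

X ~ Poisson(λ=12.9):
P(X ≤ 7) = 0.0569

Y ~ Poisson(λ=2.3):
P(Y ≤ 7) = 0.9974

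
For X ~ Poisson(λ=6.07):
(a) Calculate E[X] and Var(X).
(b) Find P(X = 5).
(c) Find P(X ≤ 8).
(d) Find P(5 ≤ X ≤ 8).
(a) E[X] = 6.0700, Var(X) = 6.0700
(b) P(X = 5) = 0.158706
(c) P(X ≤ 8) = 0.839926
(d) P(5 ≤ X ≤ 8) = 0.564130

We have X ~ Poisson(λ=6.07).

(a) Moments:
E[X] = 6.0700
Var(X) = 6.0700
σ = √Var(X) = 2.4637

(b) Point probability using PMF:
P(X = 5) = 0.158706

(c) Cumulative probability using CDF:
P(X ≤ 8) = F(8) = 0.839926

(d) Range probability:
P(5 ≤ X ≤ 8) = P(X ≤ 8) - P(X ≤ 4)
                   = F(8) - F(4)
                   = 0.839926 - 0.275796
                   = 0.564130

This means approximately 56.4% of outcomes fall in the interval [5, 8].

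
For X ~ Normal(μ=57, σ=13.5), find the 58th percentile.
59.7256

We have X ~ Normal(μ=57, σ=13.5).

We want to find x such that P(X ≤ x) = 0.58.

This is the 58th percentile, which means 58% of values fall below this point.

Using the inverse CDF (quantile function):
x = F⁻¹(0.58) = 59.7256

Verification: P(X ≤ 59.7256) = 0.58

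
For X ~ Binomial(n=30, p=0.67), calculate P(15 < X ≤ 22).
0.783589

We have X ~ Binomial(n=30, p=0.67).

To find P(15 < X ≤ 22), we use:
P(15 < X ≤ 22) = P(X ≤ 22) - P(X ≤ 15)
                 = F(22) - F(15)
                 = 0.823487 - 0.039898
                 = 0.783589

So there's approximately a 78.4% chance that X falls in this range.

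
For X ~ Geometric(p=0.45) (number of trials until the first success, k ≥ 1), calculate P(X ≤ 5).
0.949672

We have X ~ Geometric(p=0.45) (number of trials until the first success, k ≥ 1).

The CDF gives us P(X ≤ k).

Using the CDF:
P(X ≤ 5) = 0.949672

This means there's approximately a 95.0% chance that X is at most 5.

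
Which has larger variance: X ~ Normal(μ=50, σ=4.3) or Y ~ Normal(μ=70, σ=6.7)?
Y has larger variance (44.8900 > 18.4900)

Compute the variance for each distribution:

X ~ Normal(μ=50, σ=4.3):
Var(X) = 18.4900

Y ~ Normal(μ=70, σ=6.7):
Var(Y) = 44.8900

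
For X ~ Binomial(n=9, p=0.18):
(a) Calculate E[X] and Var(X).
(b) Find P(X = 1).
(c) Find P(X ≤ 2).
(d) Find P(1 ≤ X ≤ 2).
(a) E[X] = 1.6200, Var(X) = 1.3284
(b) P(X = 1) = 0.331151
(c) P(X ≤ 2) = 0.789537
(d) P(1 ≤ X ≤ 2) = 0.621917

We have X ~ Binomial(n=9, p=0.18).

(a) Moments:
E[X] = 1.6200
Var(X) = 1.3284
σ = √Var(X) = 1.1526

(b) Point probability using PMF:
P(X = 1) = 0.331151

(c) Cumulative probability using CDF:
P(X ≤ 2) = F(2) = 0.789537

(d) Range probability:
P(1 ≤ X ≤ 2) = P(X ≤ 2) - P(X ≤ 0)
                   = F(2) - F(0)
                   = 0.789537 - 0.167620
                   = 0.621917

This means approximately 62.2% of outcomes fall in the interval [1, 2].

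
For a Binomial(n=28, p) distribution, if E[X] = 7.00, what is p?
p = 0.25

For a Binomial(n, p) distribution:
E[X] = n × p

Given n = 28 and E[X] = 7.00:
7.00 = 28 × p
p = 7.00 / 28 = 0.25

Verification: Binomial(28, 0.25) has E[X] = 7.00 ✓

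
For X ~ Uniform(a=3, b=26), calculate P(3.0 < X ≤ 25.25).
0.967391

We have X ~ Uniform(a=3, b=26).

To find P(3.0 < X ≤ 25.25), we use:
P(3.0 < X ≤ 25.25) = P(X ≤ 25.25) - P(X ≤ 3.0)
                 = F(25.25) - F(3.0)
                 = 0.967391 - 0.000000
                 = 0.967391

So there's approximately a 96.7% chance that X falls in this range.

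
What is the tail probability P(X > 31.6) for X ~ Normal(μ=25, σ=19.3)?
0.366187

We have X ~ Normal(μ=25, σ=19.3).

P(X > 31.6) = 1 - P(X ≤ 31.6)
                = 1 - F(31.6)
                = 1 - 0.633813
                = 0.366187

So there's approximately a 36.6% chance that X exceeds 31.6.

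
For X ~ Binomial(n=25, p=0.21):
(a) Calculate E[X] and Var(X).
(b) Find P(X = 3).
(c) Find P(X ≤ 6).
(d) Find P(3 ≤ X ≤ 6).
(a) E[X] = 5.2500, Var(X) = 4.1475
(b) P(X = 3) = 0.119174
(c) P(X ≤ 6) = 0.739868
(d) P(3 ≤ X ≤ 6) = 0.660301

We have X ~ Binomial(n=25, p=0.21).

(a) Moments:
E[X] = 5.2500
Var(X) = 4.1475
σ = √Var(X) = 2.0365

(b) Point probability using PMF:
P(X = 3) = 0.119174

(c) Cumulative probability using CDF:
P(X ≤ 6) = F(6) = 0.739868

(d) Range probability:
P(3 ≤ X ≤ 6) = P(X ≤ 6) - P(X ≤ 2)
                   = F(6) - F(2)
                   = 0.739868 - 0.079567
                   = 0.660301

This means approximately 66.0% of outcomes fall in the interval [3, 6].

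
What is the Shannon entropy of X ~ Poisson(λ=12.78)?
2.6861 nats

We have X ~ Poisson(λ=12.78).

The Shannon entropy measures the uncertainty or information content of the distribution.

For a Poisson distribution with λ=12.78:
H(X) = 2.6861 nats

(In bits, this would be 3.8752 bits.)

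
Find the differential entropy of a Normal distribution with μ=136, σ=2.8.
2.4486 nats

We have X ~ Normal(μ=136, σ=2.8).

The differential entropy measures the uncertainty or information content of the distribution.

For a Normal distribution with μ=136, σ=2.8:
h(X) = 2.4486 nats

(In bits, this would be 3.5325 bits.)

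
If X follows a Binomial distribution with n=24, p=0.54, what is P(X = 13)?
0.161705

We have X ~ Binomial(n=24, p=0.54).

For a Binomial distribution, the PMF gives us the probability of each outcome.

Using the PMF formula:
P(X = 13) = 0.161705

Rounded to 4 decimal places: 0.1617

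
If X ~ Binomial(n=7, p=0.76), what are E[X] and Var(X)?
E[X] = 5.3200, Var(X) = 1.2768

We have X ~ Binomial(n=7, p=0.76).

For a Binomial distribution with n=7, p=0.76:

Expected value:
E[X] = 5.3200

Variance:
Var(X) = 1.2768

Standard deviation:
σ = √Var(X) = 1.1300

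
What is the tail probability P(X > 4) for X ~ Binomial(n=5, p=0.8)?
0.327680

We have X ~ Binomial(n=5, p=0.8).

P(X > 4) = 1 - P(X ≤ 4)
                = 1 - F(4)
                = 1 - 0.672320
                = 0.327680

So there's approximately a 32.8% chance that X exceeds 4.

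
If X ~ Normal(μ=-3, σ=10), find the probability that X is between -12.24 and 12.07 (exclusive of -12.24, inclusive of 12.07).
0.756352

We have X ~ Normal(μ=-3, σ=10).

To find P(-12.24 < X ≤ 12.07), we use:
P(-12.24 < X ≤ 12.07) = P(X ≤ 12.07) - P(X ≤ -12.24)
                 = F(12.07) - F(-12.24)
                 = 0.934095 - 0.177743
                 = 0.756352

So there's approximately a 75.6% chance that X falls in this range.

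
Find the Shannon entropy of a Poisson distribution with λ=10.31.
2.5770 nats

We have X ~ Poisson(λ=10.31).

The Shannon entropy measures the uncertainty or information content of the distribution.

For a Poisson distribution with λ=10.31:
H(X) = 2.5770 nats

(In bits, this would be 3.7178 bits.)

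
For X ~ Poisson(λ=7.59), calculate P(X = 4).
0.069897

We have X ~ Poisson(λ=7.59).

For a Poisson distribution, the PMF gives us the probability of each outcome.

Using the PMF formula:
P(X = 4) = 0.069897

Rounded to 4 decimal places: 0.0699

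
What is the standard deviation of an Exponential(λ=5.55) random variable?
0.1802

We have X ~ Exponential(λ=5.55).

For an Exponential distribution with λ=5.55:
σ = √Var(X) = 0.1802

The standard deviation is the square root of the variance.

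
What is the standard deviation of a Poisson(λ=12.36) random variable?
3.5157

We have X ~ Poisson(λ=12.36).

For a Poisson distribution with λ=12.36:
σ = √Var(X) = 3.5157

The standard deviation is the square root of the variance.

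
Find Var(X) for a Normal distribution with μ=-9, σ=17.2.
295.8400

We have X ~ Normal(μ=-9, σ=17.2).

For a Normal distribution with μ=-9, σ=17.2:
Var(X) = 295.8400

The variance measures the spread of the distribution around the mean.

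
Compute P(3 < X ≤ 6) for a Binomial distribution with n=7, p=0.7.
0.791610

We have X ~ Binomial(n=7, p=0.7).

To find P(3 < X ≤ 6), we use:
P(3 < X ≤ 6) = P(X ≤ 6) - P(X ≤ 3)
                 = F(6) - F(3)
                 = 0.917646 - 0.126036
                 = 0.791610

So there's approximately a 79.2% chance that X falls in this range.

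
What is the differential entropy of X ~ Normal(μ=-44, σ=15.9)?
4.1853 nats

We have X ~ Normal(μ=-44, σ=15.9).

The differential entropy measures the uncertainty or information content of the distribution.

For a Normal distribution with μ=-44, σ=15.9:
h(X) = 4.1853 nats

(In bits, this would be 6.0381 bits.)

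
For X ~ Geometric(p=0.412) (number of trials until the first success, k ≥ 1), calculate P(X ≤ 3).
0.796703

We have X ~ Geometric(p=0.412) (number of trials until the first success, k ≥ 1).

The CDF gives us P(X ≤ k).

Using the CDF:
P(X ≤ 3) = 0.796703

This means there's approximately a 79.7% chance that X is at most 3.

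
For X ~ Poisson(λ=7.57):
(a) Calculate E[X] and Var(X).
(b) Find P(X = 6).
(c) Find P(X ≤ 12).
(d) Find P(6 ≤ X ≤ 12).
(a) E[X] = 7.5700, Var(X) = 7.5700
(b) P(X = 6) = 0.134783
(c) P(X ≤ 12) = 0.954720
(d) P(6 ≤ X ≤ 12) = 0.720850

We have X ~ Poisson(λ=7.57).

(a) Moments:
E[X] = 7.5700
Var(X) = 7.5700
σ = √Var(X) = 2.7514

(b) Point probability using PMF:
P(X = 6) = 0.134783

(c) Cumulative probability using CDF:
P(X ≤ 12) = F(12) = 0.954720

(d) Range probability:
P(6 ≤ X ≤ 12) = P(X ≤ 12) - P(X ≤ 5)
                   = F(12) - F(5)
                   = 0.954720 - 0.233869
                   = 0.720850

This means approximately 72.1% of outcomes fall in the interval [6, 12].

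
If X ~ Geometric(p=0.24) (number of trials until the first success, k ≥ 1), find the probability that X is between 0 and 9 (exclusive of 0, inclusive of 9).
0.915409

We have X ~ Geometric(p=0.24) (number of trials until the first success, k ≥ 1).

To find P(0 < X ≤ 9), we use:
P(0 < X ≤ 9) = P(X ≤ 9) - P(X ≤ 0)
                 = F(9) - F(0)
                 = 0.915409 - 0.000000
                 = 0.915409

So there's approximately a 91.5% chance that X falls in this range.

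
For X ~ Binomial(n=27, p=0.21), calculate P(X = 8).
0.095288

We have X ~ Binomial(n=27, p=0.21).

For a Binomial distribution, the PMF gives us the probability of each outcome.

Using the PMF formula:
P(X = 8) = 0.095288

Rounded to 4 decimal places: 0.0953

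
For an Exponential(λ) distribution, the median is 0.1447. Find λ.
λ = 4.7902

For X ~ Exponential(λ), the CDF is F(x) = 1 - e^(-λx).
The median m satisfies F(m) = 0.5:
1 - e^(-λm) = 0.5
e^(-λm) = 0.5
λm = ln(2)
m = ln(2) / λ

Given m = 0.1447:
λ = ln(2) / 0.1447 = 0.693147 / 0.1447 = 4.7902

Verification: ln(2) / 4.7902 = 0.1447 ✓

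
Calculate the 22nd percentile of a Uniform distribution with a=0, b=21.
4.6200

We have X ~ Uniform(a=0, b=21).

We want to find x such that P(X ≤ x) = 0.22.

This is the 22nd percentile, which means 22% of values fall below this point.

Using the inverse CDF (quantile function):
x = F⁻¹(0.22) = 4.6200

Verification: P(X ≤ 4.6200) = 0.22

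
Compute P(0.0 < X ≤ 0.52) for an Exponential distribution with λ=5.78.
0.950491

We have X ~ Exponential(λ=5.78).

To find P(0.0 < X ≤ 0.52), we use:
P(0.0 < X ≤ 0.52) = P(X ≤ 0.52) - P(X ≤ 0.0)
                 = F(0.52) - F(0.0)
                 = 0.950491 - 0.000000
                 = 0.950491

So there's approximately a 95.0% chance that X falls in this range.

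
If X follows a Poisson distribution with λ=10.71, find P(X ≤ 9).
0.372793

We have X ~ Poisson(λ=10.71).

The CDF gives us P(X ≤ k).

Using the CDF:
P(X ≤ 9) = 0.372793

This means there's approximately a 37.3% chance that X is at most 9.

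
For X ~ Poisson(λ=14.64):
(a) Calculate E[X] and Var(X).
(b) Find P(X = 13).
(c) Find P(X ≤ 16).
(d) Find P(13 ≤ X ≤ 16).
(a) E[X] = 14.6400, Var(X) = 14.6400
(b) P(X = 13) = 0.099927
(c) P(X ≤ 16) = 0.698231
(d) P(13 ≤ X ≤ 16) = 0.399727

We have X ~ Poisson(λ=14.64).

(a) Moments:
E[X] = 14.6400
Var(X) = 14.6400
σ = √Var(X) = 3.8262

(b) Point probability using PMF:
P(X = 13) = 0.099927

(c) Cumulative probability using CDF:
P(X ≤ 16) = F(16) = 0.698231

(d) Range probability:
P(13 ≤ X ≤ 16) = P(X ≤ 16) - P(X ≤ 12)
                   = F(16) - F(12)
                   = 0.698231 - 0.298504
                   = 0.399727

This means approximately 40.0% of outcomes fall in the interval [13, 16].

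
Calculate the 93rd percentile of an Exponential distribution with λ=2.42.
1.0989

We have X ~ Exponential(λ=2.42).

We want to find x such that P(X ≤ x) = 0.93.

This is the 93rd percentile, which means 93% of values fall below this point.

Using the inverse CDF (quantile function):
x = F⁻¹(0.93) = 1.0989

Verification: P(X ≤ 1.0989) = 0.93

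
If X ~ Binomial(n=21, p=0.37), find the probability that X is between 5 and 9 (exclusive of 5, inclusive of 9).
0.632721

We have X ~ Binomial(n=21, p=0.37).

To find P(5 < X ≤ 9), we use:
P(5 < X ≤ 9) = P(X ≤ 9) - P(X ≤ 5)
                 = F(9) - F(5)
                 = 0.784842 - 0.152121
                 = 0.632721

So there's approximately a 63.3% chance that X falls in this range.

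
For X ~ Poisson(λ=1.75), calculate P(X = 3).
0.155220

We have X ~ Poisson(λ=1.75).

For a Poisson distribution, the PMF gives us the probability of each outcome.

Using the PMF formula:
P(X = 3) = 0.155220

Rounded to 4 decimal places: 0.1552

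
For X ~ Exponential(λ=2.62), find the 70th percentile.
0.4595

We have X ~ Exponential(λ=2.62).

We want to find x such that P(X ≤ x) = 0.7.

This is the 70th percentile, which means 70% of values fall below this point.

Using the inverse CDF (quantile function):
x = F⁻¹(0.7) = 0.4595

Verification: P(X ≤ 0.4595) = 0.7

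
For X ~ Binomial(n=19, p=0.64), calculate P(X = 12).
0.186468

We have X ~ Binomial(n=19, p=0.64).

For a Binomial distribution, the PMF gives us the probability of each outcome.

Using the PMF formula:
P(X = 12) = 0.186468

Rounded to 4 decimal places: 0.1865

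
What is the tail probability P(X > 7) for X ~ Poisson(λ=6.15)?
0.276917

We have X ~ Poisson(λ=6.15).

P(X > 7) = 1 - P(X ≤ 7)
                = 1 - F(7)
                = 1 - 0.723083
                = 0.276917

So there's approximately a 27.7% chance that X exceeds 7.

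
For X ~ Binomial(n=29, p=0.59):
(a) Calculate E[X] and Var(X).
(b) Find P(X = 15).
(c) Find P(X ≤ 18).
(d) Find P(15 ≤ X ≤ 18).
(a) E[X] = 17.1100, Var(X) = 7.0151
(b) P(X = 15) = 0.107494
(c) P(X ≤ 18) = 0.696793
(d) P(15 ≤ X ≤ 18) = 0.534679

We have X ~ Binomial(n=29, p=0.59).

(a) Moments:
E[X] = 17.1100
Var(X) = 7.0151
σ = √Var(X) = 2.6486

(b) Point probability using PMF:
P(X = 15) = 0.107494

(c) Cumulative probability using CDF:
P(X ≤ 18) = F(18) = 0.696793

(d) Range probability:
P(15 ≤ X ≤ 18) = P(X ≤ 18) - P(X ≤ 14)
                   = F(18) - F(14)
                   = 0.696793 - 0.162114
                   = 0.534679

This means approximately 53.5% of outcomes fall in the interval [15, 18].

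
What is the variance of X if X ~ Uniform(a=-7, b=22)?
70.0833

We have X ~ Uniform(a=-7, b=22).

For a Uniform distribution with a=-7, b=22:
Var(X) = 70.0833

The variance measures the spread of the distribution around the mean.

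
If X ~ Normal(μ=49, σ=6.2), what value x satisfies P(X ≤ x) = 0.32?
46.1003

We have X ~ Normal(μ=49, σ=6.2).

We want to find x such that P(X ≤ x) = 0.32.

This is the 32nd percentile, which means 32% of values fall below this point.

Using the inverse CDF (quantile function):
x = F⁻¹(0.32) = 46.1003

Verification: P(X ≤ 46.1003) = 0.32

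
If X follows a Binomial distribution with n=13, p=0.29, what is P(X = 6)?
0.092835

We have X ~ Binomial(n=13, p=0.29).

For a Binomial distribution, the PMF gives us the probability of each outcome.

Using the PMF formula:
P(X = 6) = 0.092835

Rounded to 4 decimal places: 0.0928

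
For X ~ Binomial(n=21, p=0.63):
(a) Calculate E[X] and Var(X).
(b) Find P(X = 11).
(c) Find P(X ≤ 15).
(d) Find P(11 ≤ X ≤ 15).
(a) E[X] = 13.2300, Var(X) = 4.8951
(b) P(X = 11) = 0.105242
(c) P(X ≤ 15) = 0.847879
(d) P(11 ≤ X ≤ 15) = 0.737963

We have X ~ Binomial(n=21, p=0.63).

(a) Moments:
E[X] = 13.2300
Var(X) = 4.8951
σ = √Var(X) = 2.2125

(b) Point probability using PMF:
P(X = 11) = 0.105242

(c) Cumulative probability using CDF:
P(X ≤ 15) = F(15) = 0.847879

(d) Range probability:
P(11 ≤ X ≤ 15) = P(X ≤ 15) - P(X ≤ 10)
                   = F(15) - F(10)
                   = 0.847879 - 0.109916
                   = 0.737963

This means approximately 73.8% of outcomes fall in the interval [11, 15].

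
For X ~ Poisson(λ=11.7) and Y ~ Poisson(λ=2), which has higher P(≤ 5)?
Y has higher probability (P(Y ≤ 5) = 0.9834 > P(X ≤ 5) = 0.0245)

Compute P(≤ 5) for each distribution:

X ~ Poisson(λ=11.7):
P(X ≤ 5) = 0.0245

Y ~ Poisson(λ=2):
P(Y ≤ 5) = 0.9834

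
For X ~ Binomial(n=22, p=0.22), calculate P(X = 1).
0.026232

We have X ~ Binomial(n=22, p=0.22).

For a Binomial distribution, the PMF gives us the probability of each outcome.

Using the PMF formula:
P(X = 1) = 0.026232

Rounded to 4 decimal places: 0.0262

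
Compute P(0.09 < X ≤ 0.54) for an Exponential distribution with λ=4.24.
0.581461

We have X ~ Exponential(λ=4.24).

To find P(0.09 < X ≤ 0.54), we use:
P(0.09 < X ≤ 0.54) = P(X ≤ 0.54) - P(X ≤ 0.09)
                 = F(0.54) - F(0.09)
                 = 0.898693 - 0.317232
                 = 0.581461

So there's approximately a 58.1% chance that X falls in this range.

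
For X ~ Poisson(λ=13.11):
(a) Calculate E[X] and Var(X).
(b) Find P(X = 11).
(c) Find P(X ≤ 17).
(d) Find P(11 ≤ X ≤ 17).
(a) E[X] = 13.1100, Var(X) = 13.1100
(b) P(X = 11) = 0.099741
(c) P(X ≤ 17) = 0.884316
(d) P(11 ≤ X ≤ 17) = 0.641960

We have X ~ Poisson(λ=13.11).

(a) Moments:
E[X] = 13.1100
Var(X) = 13.1100
σ = √Var(X) = 3.6208

(b) Point probability using PMF:
P(X = 11) = 0.099741

(c) Cumulative probability using CDF:
P(X ≤ 17) = F(17) = 0.884316

(d) Range probability:
P(11 ≤ X ≤ 17) = P(X ≤ 17) - P(X ≤ 10)
                   = F(17) - F(10)
                   = 0.884316 - 0.242356
                   = 0.641960

This means approximately 64.2% of outcomes fall in the interval [11, 17].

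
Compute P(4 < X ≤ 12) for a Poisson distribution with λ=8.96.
0.822336

We have X ~ Poisson(λ=8.96).

To find P(4 < X ≤ 12), we use:
P(4 < X ≤ 12) = P(X ≤ 12) - P(X ≤ 4)
                 = F(12) - F(4)
                 = 0.878665 - 0.056328
                 = 0.822336

So there's approximately a 82.2% chance that X falls in this range.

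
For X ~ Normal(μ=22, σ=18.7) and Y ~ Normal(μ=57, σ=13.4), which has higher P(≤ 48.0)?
X has higher probability (P(X ≤ 48.0) = 0.9178 > P(Y ≤ 48.0) = 0.2509)

Compute P(≤ 48.0) for each distribution:

X ~ Normal(μ=22, σ=18.7):
P(X ≤ 48.0) = 0.9178

Y ~ Normal(μ=57, σ=13.4):
P(Y ≤ 48.0) = 0.2509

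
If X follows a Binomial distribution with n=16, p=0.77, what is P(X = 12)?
0.221244

We have X ~ Binomial(n=16, p=0.77).

For a Binomial distribution, the PMF gives us the probability of each outcome.

Using the PMF formula:
P(X = 12) = 0.221244

Rounded to 4 decimal places: 0.2212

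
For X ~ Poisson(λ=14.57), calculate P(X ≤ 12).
0.304754

We have X ~ Poisson(λ=14.57).

The CDF gives us P(X ≤ k).

Using the CDF:
P(X ≤ 12) = 0.304754

This means there's approximately a 30.5% chance that X is at most 12.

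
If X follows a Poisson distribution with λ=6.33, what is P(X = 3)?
0.075331

We have X ~ Poisson(λ=6.33).

For a Poisson distribution, the PMF gives us the probability of each outcome.

Using the PMF formula:
P(X = 3) = 0.075331

Rounded to 4 decimal places: 0.0753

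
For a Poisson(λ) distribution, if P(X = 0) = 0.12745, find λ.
λ = 2.0600

For a Poisson(λ) distribution, the PMF at 0 is:
P(X = 0) = λ^0 e^(-λ) / 0! = e^(-λ)

Given P(X = 0) = 0.12745:
e^(-λ) = 0.12745
-λ = ln(0.12745)
λ = -ln(0.12745) = 2.0600

Verification: e^(-2.0600) = 0.12745 ✓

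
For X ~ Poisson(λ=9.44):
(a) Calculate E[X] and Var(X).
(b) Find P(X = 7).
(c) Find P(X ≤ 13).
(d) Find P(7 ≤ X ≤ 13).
(a) E[X] = 9.4400, Var(X) = 9.4400
(b) P(X = 7) = 0.105350
(c) P(X ≤ 13) = 0.901797
(d) P(7 ≤ X ≤ 13) = 0.732212

We have X ~ Poisson(λ=9.44).

(a) Moments:
E[X] = 9.4400
Var(X) = 9.4400
σ = √Var(X) = 3.0725

(b) Point probability using PMF:
P(X = 7) = 0.105350

(c) Cumulative probability using CDF:
P(X ≤ 13) = F(13) = 0.901797

(d) Range probability:
P(7 ≤ X ≤ 13) = P(X ≤ 13) - P(X ≤ 6)
                   = F(13) - F(6)
                   = 0.901797 - 0.169585
                   = 0.732212

This means approximately 73.2% of outcomes fall in the interval [7, 13].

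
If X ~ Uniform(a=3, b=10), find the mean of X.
6.5000

We have X ~ Uniform(a=3, b=10).

For a Uniform distribution with a=3, b=10:
E[X] = 6.5000

This is the expected (average) value of X.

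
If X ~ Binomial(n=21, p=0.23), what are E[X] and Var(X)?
E[X] = 4.8300, Var(X) = 3.7191

We have X ~ Binomial(n=21, p=0.23).

For a Binomial distribution with n=21, p=0.23:

Expected value:
E[X] = 4.8300

Variance:
Var(X) = 3.7191

Standard deviation:
σ = √Var(X) = 1.9285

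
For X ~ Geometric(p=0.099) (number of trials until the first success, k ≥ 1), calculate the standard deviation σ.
9.5880

We have X ~ Geometric(p=0.099) (number of trials until the first success, k ≥ 1).

For a Geometric distribution with p=0.099 (number of trials until the first success, k ≥ 1):
σ = √Var(X) = 9.5880

The standard deviation is the square root of the variance.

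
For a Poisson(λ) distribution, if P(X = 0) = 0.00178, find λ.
λ = 6.3311

For a Poisson(λ) distribution, the PMF at 0 is:
P(X = 0) = λ^0 e^(-λ) / 0! = e^(-λ)

Given P(X = 0) = 0.00178:
e^(-λ) = 0.00178
-λ = ln(0.00178)
λ = -ln(0.00178) = 6.3311

Verification: e^(-6.3311) = 0.00178 ✓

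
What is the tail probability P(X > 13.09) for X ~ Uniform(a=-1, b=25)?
0.458077

We have X ~ Uniform(a=-1, b=25).

P(X > 13.09) = 1 - P(X ≤ 13.09)
                = 1 - F(13.09)
                = 1 - 0.541923
                = 0.458077

So there's approximately a 45.8% chance that X exceeds 13.09.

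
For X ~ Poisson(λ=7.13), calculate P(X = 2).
0.020353

We have X ~ Poisson(λ=7.13).

For a Poisson distribution, the PMF gives us the probability of each outcome.

Using the PMF formula:
P(X = 2) = 0.020353

Rounded to 4 decimal places: 0.0204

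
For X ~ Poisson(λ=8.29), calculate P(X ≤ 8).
0.552137

We have X ~ Poisson(λ=8.29).

The CDF gives us P(X ≤ k).

Using the CDF:
P(X ≤ 8) = 0.552137

This means there's approximately a 55.2% chance that X is at most 8.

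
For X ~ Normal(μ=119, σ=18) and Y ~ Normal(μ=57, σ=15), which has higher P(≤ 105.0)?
Y has higher probability (P(Y ≤ 105.0) = 0.9993 > P(X ≤ 105.0) = 0.2184)

Compute P(≤ 105.0) for each distribution:

X ~ Normal(μ=119, σ=18):
P(X ≤ 105.0) = 0.2184

Y ~ Normal(μ=57, σ=15):
P(Y ≤ 105.0) = 0.9993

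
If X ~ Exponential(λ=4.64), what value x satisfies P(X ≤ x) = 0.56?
0.1769

We have X ~ Exponential(λ=4.64).

We want to find x such that P(X ≤ x) = 0.56.

This is the 56th percentile, which means 56% of values fall below this point.

Using the inverse CDF (quantile function):
x = F⁻¹(0.56) = 0.1769

Verification: P(X ≤ 0.1769) = 0.56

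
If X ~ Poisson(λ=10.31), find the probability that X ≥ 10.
0.580206

We have X ~ Poisson(λ=10.31).

For discrete distributions, P(X ≥ 10) = 1 - P(X ≤ 9).

P(X ≤ 9) = 0.419794
P(X ≥ 10) = 1 - 0.419794 = 0.580206

So there's approximately a 58.0% chance that X is at least 10.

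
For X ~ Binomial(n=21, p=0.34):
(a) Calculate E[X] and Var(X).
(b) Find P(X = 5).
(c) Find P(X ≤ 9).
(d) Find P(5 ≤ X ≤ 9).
(a) E[X] = 7.1400, Var(X) = 4.7124
(b) P(X = 5) = 0.119851
(c) P(X ≤ 9) = 0.860925
(d) P(5 ≤ X ≤ 9) = 0.752015

We have X ~ Binomial(n=21, p=0.34).

(a) Moments:
E[X] = 7.1400
Var(X) = 4.7124
σ = √Var(X) = 2.1708

(b) Point probability using PMF:
P(X = 5) = 0.119851

(c) Cumulative probability using CDF:
P(X ≤ 9) = F(9) = 0.860925

(d) Range probability:
P(5 ≤ X ≤ 9) = P(X ≤ 9) - P(X ≤ 4)
                   = F(9) - F(4)
                   = 0.860925 - 0.108910
                   = 0.752015

This means approximately 75.2% of outcomes fall in the interval [5, 9].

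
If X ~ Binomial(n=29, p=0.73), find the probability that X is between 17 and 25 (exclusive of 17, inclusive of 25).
0.906117

We have X ~ Binomial(n=29, p=0.73).

To find P(17 < X ≤ 25), we use:
P(17 < X ≤ 25) = P(X ≤ 25) - P(X ≤ 17)
                 = F(25) - F(17)
                 = 0.972583 - 0.066466
                 = 0.906117

So there's approximately a 90.6% chance that X falls in this range.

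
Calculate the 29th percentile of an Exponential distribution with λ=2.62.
0.1307

We have X ~ Exponential(λ=2.62).

We want to find x such that P(X ≤ x) = 0.29.

This is the 29th percentile, which means 29% of values fall below this point.

Using the inverse CDF (quantile function):
x = F⁻¹(0.29) = 0.1307

Verification: P(X ≤ 0.1307) = 0.29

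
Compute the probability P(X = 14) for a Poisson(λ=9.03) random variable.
0.032926

We have X ~ Poisson(λ=9.03).

For a Poisson distribution, the PMF gives us the probability of each outcome.

Using the PMF formula:
P(X = 14) = 0.032926

Rounded to 4 decimal places: 0.0329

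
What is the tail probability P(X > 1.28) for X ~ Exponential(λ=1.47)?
0.152346

We have X ~ Exponential(λ=1.47).

P(X > 1.28) = 1 - P(X ≤ 1.28)
                = 1 - F(1.28)
                = 1 - 0.847654
                = 0.152346

So there's approximately a 15.2% chance that X exceeds 1.28.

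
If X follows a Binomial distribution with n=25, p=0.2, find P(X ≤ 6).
0.780035

We have X ~ Binomial(n=25, p=0.2).

The CDF gives us P(X ≤ k).

Using the CDF:
P(X ≤ 6) = 0.780035

This means there's approximately a 78.0% chance that X is at most 6.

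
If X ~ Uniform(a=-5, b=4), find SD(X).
2.5981

We have X ~ Uniform(a=-5, b=4).

For a Uniform distribution with a=-5, b=4:
σ = √Var(X) = 2.5981

The standard deviation is the square root of the variance.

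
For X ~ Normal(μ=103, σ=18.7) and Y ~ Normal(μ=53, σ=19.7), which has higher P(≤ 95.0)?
Y has higher probability (P(Y ≤ 95.0) = 0.9835 > P(X ≤ 95.0) = 0.3344)

Compute P(≤ 95.0) for each distribution:

X ~ Normal(μ=103, σ=18.7):
P(X ≤ 95.0) = 0.3344

Y ~ Normal(μ=53, σ=19.7):
P(Y ≤ 95.0) = 0.9835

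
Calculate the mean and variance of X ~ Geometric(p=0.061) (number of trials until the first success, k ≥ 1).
E[X] = 16.3934, Var(X) = 252.3515

We have X ~ Geometric(p=0.061) (number of trials until the first success, k ≥ 1).

For a Geometric distribution with p=0.061 (number of trials until the first success, k ≥ 1):

Expected value:
E[X] = 16.3934

Variance:
Var(X) = 252.3515

Standard deviation:
σ = √Var(X) = 15.8856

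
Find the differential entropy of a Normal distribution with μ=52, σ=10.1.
3.7315 nats

We have X ~ Normal(μ=52, σ=10.1).

The differential entropy measures the uncertainty or information content of the distribution.

For a Normal distribution with μ=52, σ=10.1:
h(X) = 3.7315 nats

(In bits, this would be 5.3834 bits.)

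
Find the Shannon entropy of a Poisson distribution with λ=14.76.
2.7590 nats

We have X ~ Poisson(λ=14.76).

The Shannon entropy measures the uncertainty or information content of the distribution.

For a Poisson distribution with λ=14.76:
H(X) = 2.7590 nats

(In bits, this would be 3.9805 bits.)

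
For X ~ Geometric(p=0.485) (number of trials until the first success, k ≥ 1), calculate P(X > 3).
0.136591

We have X ~ Geometric(p=0.485) (number of trials until the first success, k ≥ 1).

P(X > 3) = 1 - P(X ≤ 3)
                = 1 - F(3)
                = 1 - 0.863409
                = 0.136591

So there's approximately a 13.7% chance that X exceeds 3.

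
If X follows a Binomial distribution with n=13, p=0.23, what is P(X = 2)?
0.232781

We have X ~ Binomial(n=13, p=0.23).

For a Binomial distribution, the PMF gives us the probability of each outcome.

Using the PMF formula:
P(X = 2) = 0.232781

Rounded to 4 decimal places: 0.2328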